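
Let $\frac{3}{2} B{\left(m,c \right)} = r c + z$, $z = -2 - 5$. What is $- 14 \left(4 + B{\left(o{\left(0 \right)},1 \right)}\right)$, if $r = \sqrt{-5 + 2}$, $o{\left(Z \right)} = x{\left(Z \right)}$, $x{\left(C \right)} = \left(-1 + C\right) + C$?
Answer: $\frac{28}{3} - \frac{28 i \sqrt{3}}{3} \approx 9.3333 - 16.166 i$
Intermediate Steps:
$x{\left(C \right)} = -1 + 2 C$
$z = -7$
$o{\left(Z \right)} = -1 + 2 Z$
$r = i \sqrt{3}$ ($r = \sqrt{-3} = i \sqrt{3} \approx 1.732 i$)
$B{\left(m,c \right)} = - \frac{14}{3} + \frac{2 i c \sqrt{3}}{3}$ ($B{\left(m,c \right)} = \frac{2 \left(i \sqrt{3} c - 7\right)}{3} = \frac{2 \left(i c \sqrt{3} - 7\right)}{3} = \frac{2 \left(-7 + i c \sqrt{3}\right)}{3} = - \frac{14}{3} + \frac{2 i c \sqrt{3}}{3}$)
$- 14 \left(4 + B{\left(o{\left(0 \right)},1 \right)}\right) = - 14 \left(4 - \left(\frac{14}{3} - \frac{2}{3} i 1 \sqrt{3}\right)\right) = - 14 \left(4 - \left(\frac{14}{3} - \frac{2 i \sqrt{3}}{3}\right)\right) = - 14 \left(- \frac{2}{3} + \frac{2 i \sqrt{3}}{3}\right) = \frac{28}{3} - \frac{28 i \sqrt{3}}{3}$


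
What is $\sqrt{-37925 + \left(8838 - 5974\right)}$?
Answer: $i \sqrt{35061} \approx 187.25 i$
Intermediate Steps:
$\sqrt{-37925 + \left(8838 - 5974\right)} = \sqrt{-37925 + 2864} = \sqrt{-35061} = i \sqrt{35061}$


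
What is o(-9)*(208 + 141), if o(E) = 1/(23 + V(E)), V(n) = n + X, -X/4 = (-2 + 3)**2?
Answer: 349/10 ≈ 34.900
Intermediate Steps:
X = -4 (X = -4*(-2 + 3)**2 = -4*1**2 = -4*1 = -4)
V(n) = -4 + n (V(n) = n - 4 = -4 + n)
o(E) = 1/(19 + E) (o(E) = 1/(23 + (-4 + E)) = 1/(19 + E))
o(-9)*(208 + 141) = (208 + 141)/(19 - 9) = 349/10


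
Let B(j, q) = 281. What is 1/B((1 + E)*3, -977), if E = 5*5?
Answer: 1/281 ≈ 0.0035587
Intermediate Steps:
E = 25
1/B((1 + E)*3, -977) = 1/281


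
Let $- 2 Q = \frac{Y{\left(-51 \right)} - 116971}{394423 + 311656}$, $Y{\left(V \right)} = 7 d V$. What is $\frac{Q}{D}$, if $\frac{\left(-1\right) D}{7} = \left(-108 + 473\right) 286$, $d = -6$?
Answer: $- \frac{1}{8986460} \approx -1.1128 \cdot 10^{-7}$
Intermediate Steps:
$Y{\left(V \right)} = - 42 V$ ($Y{\left(V \right)} = 7 \left(-6\right) V = - 42 V$)
$Q = \frac{10439}{128378}$ ($Q = - \frac{\left(\left(-42\right) \left(-51\right) - 116971\right) \frac{1}{394423 + 311656}}{2} = - \frac{\left(2142 - 116971\right) \frac{1}{706079}}{2} = - \frac{\left(-114829\right) \frac{1}{706079}}{2} = \left(- \frac{1}{2}\right) \left(- \frac{10439}{64189}\right) = \frac{10439}{128378} \approx 0.081315$)
$D = -730730$ ($D = - 7 \left(-108 + 473\right) 286 = - 7 \cdot 365 \cdot 286 = \left(-7\right) 104390 = -730730$)
$\frac{Q}{D} = \frac{10439}{128378 \left(-730730\right)} = \frac{10439}{128378} \left(- \frac{1}{730730}\right) = - \frac{1}{8986460}$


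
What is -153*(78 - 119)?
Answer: 6273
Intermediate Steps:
-153*(78 - 119) = -153*(-41) = 6273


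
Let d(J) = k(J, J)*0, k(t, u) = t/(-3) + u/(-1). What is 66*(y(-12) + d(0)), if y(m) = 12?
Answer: 792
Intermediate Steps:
k(t, u) = -u - t/3 (k(t, u) = t*(-⅓) + u*(-1) = -t/3 - u = -u - t/3)
d(J) = 0 (d(J) = (-J - J/3)*0 = -4*J/3*0 = 0)
66*(y(-12) + d(0)) = 66*(12 + 0) = 66*12 = 792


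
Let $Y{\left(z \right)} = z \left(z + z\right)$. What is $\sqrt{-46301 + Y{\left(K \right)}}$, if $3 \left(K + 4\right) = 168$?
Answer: $i \sqrt{40893} \approx 202.22 i$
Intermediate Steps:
$K = 52$ ($K = -4 + \frac{1}{3} \cdot 168 = -4 + 56 = 52$)
$Y{\left(z \right)} = 2 z^{2}$ ($Y{\left(z \right)} = z 2 z = 2 z^{2}$)
$\sqrt{-46301 + Y{\left(K \right)}} = \sqrt{-46301 + 2 \cdot 52^{2}} = \sqrt{-46301 + 2 \cdot 2704} = \sqrt{-46301 + 5408} = \sqrt{-40893} = i \sqrt{40893}$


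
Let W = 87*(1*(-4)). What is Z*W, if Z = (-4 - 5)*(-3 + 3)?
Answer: 0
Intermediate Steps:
Z = 0 (Z = -9*0 = 0)
W = -348 (W = 87*(-4) = -348)
Z*W = 0*(-348) = 0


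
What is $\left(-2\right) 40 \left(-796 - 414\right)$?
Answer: $96800$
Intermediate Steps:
$\left(-2\right) 40 \left(-796 - 414\right) = \left(-80\right) \left(-1210\right) = 96800$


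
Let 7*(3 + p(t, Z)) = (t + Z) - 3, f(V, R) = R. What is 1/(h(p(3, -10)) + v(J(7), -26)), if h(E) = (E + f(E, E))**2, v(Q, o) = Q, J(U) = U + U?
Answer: 49/4530 ≈ 0.010817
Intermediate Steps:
J(U) = 2*U
p(t, Z) = -24/7 + Z/7 + t/7 (p(t, Z) = -3 + ((t + Z) - 3)/7 = -3 + ((Z + t) - 3)/7 = -3 + (-3 + Z + t)/7 = -3 + (-3/7 + Z/7 + t/7) = -24/7 + Z/7 + t/7)
h(E) = 4*E**2 (h(E) = (E + E)**2 = (2*E)**2 = 4*E**2)
1/(h(p(3, -10)) + v(J(7), -26)) = 1/(4*(-24/7 + (1/7)*(-10) + (1/7)*3)**2 + 2*7) = 1/(4*(-24/7 - 10/7 + 3/7)**2 + 14) = 1/(4*(-31/7)**2 + 14) = 1/(4*(961/49) + 14) = 1/(3844/49 + 14) = 1/(4530/49) = 49/4530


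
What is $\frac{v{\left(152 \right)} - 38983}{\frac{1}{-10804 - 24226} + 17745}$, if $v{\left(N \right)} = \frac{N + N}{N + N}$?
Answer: $- \frac{1365539460}{621607349} \approx -2.1968$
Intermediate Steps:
$v{\left(N \right)} = 1$ ($v{\left(N \right)} = \frac{2 N}{2 N} = 2 N \frac{1}{2 N} = 1$)
$\frac{v{\left(152 \right)} - 38983}{\frac{1}{-10804 - 24226} + 17745} = \frac{1 - 38983}{\frac{1}{-10804 - 24226} + 17745} = - \frac{38982}{\frac{1}{-35030} + 17745} = - \frac{38982}{- \frac{1}{35030} + 17745} = - \frac{38982}{\frac{621607349}{35030}} = \left(-38982\right) \frac{35030}{621607349} = - \frac{1365539460}{621607349}$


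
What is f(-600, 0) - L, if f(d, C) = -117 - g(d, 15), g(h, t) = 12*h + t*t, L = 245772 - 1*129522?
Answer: -109392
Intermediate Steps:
L = 116250 (L = 245772 - 129522 = 116250)
g(h, t) = t² + 12*h (g(h, t) = 12*h + t² = t² + 12*h)
f(d, C) = -342 - 12*d (f(d, C) = -117 - (15² + 12*d) = -117 - (225 + 12*d) = -117 + (-225 - 12*d) = -342 - 12*d)
f(-600, 0) - L = (-342 - 12*(-600)) - 1*116250 = (-342 + 7200) - 116250 = 6858 - 116250 = -109392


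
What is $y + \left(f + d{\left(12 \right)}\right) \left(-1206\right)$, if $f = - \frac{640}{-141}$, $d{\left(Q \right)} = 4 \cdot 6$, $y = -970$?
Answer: $- \frac{1663238}{47} \approx -35388.0$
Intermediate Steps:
$d{\left(Q \right)} = 24$
$f = \frac{640}{141}$ ($f = \left(-640\right) \left(- \frac{1}{141}\right) = \frac{640}{141} \approx 4.539$)
$y + \left(f + d{\left(12 \right)}\right) \left(-1206\right) = -970 + \left(\frac{640}{141} + 24\right) \left(-1206\right) = -970 + \frac{4024}{141} \left(-1206\right) = -970 - \frac{1617648}{47} = - \frac{1663238}{47}$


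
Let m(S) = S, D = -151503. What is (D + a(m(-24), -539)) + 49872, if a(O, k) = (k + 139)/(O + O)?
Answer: -304868/3 ≈ -1.0162e+5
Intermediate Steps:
a(O, k) = (139 + k)/(2*O) (a(O, k) = (139 + k)/((2*O)) = (139 + k)*(1/(2*O)) = (139 + k)/(2*O))
(D + a(m(-24), -539)) + 49872 = (-151503 + (1/2)*(139 - 539)/(-24)) + 49872 = (-151503 + (1/2)*(-1/24)*(-400)) + 49872 = (-151503 + 25/3) + 49872 = -454484/3 + 49872 = -304868/3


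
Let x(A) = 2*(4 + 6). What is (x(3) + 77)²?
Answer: 9409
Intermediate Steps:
x(A) = 20 (x(A) = 2*10 = 20)
(x(3) + 77)² = (20 + 77)² = 97² = 9409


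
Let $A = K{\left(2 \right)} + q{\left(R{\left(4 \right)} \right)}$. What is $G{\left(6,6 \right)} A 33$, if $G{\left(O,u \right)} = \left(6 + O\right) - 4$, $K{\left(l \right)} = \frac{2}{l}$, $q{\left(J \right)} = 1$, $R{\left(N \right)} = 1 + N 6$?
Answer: $528$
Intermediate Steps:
$R{\left(N \right)} = 1 + 6 N$
$A = 2$ ($A = \frac{2}{2} + 1 = 2 \cdot \frac{1}{2} + 1 = 1 + 1 = 2$)
$G{\left(O,u \right)} = 2 + O$
$G{\left(6,6 \right)} A 33 = \left(2 + 6\right) 2 \cdot 33 = 8 \cdot 2 \cdot 33 = 16 \cdot 33 = 528$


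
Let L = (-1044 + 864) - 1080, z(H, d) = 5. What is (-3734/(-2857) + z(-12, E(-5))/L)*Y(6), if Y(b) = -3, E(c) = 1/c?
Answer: -938111/239988 ≈ -3.9090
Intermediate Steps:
L = -1260 (L = -180 - 1080 = -1260)
(-3734/(-2857) + z(-12, E(-5))/L)*Y(6) = (-3734/(-2857) + 5/(-1260))*(-3) = (-3734*(-1/2857) + 5*(-1/1260))*(-3) = (3734/2857 - 1/252)*(-3) = (938111/719964)*(-3) = -938111/239988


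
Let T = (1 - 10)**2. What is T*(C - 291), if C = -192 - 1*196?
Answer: -54999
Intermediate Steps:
C = -388 (C = -192 - 196 = -388)
T = 81 (T = (-9)**2 = 81)
T*(C - 291) = 81*(-388 - 291) = 81*(-679) = -54999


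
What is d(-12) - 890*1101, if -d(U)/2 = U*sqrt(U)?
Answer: -979890 + 48*I*sqrt(3) ≈ -9.7989e+5 + 83.138*I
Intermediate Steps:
d(U) = -2*U**(3/2) (d(U) = -2*U*sqrt(U) = -2*U**(3/2))
d(-12) - 890*1101 = -(-48)*I*sqrt(3) - 890*1101 = -(-48)*I*sqrt(3) - 979890 = 48*I*sqrt(3) - 979890 = -979890 + 48*I*sqrt(3)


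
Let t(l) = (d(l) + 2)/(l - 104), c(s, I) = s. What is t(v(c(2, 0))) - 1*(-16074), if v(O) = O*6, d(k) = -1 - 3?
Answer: 739405/46 ≈ 16074.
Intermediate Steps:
d(k) = -4
v(O) = 6*O
t(l) = -2/(-104 + l) (t(l) = (-4 + 2)/(l - 104) = -2/(-104 + l))
t(v(c(2, 0))) - 1*(-16074) = -2/(-104 + 6*2) - 1*(-16074) = -2/(-104 + 12) + 16074 = -2/(-92) + 16074 = -2*(-1/92) + 16074 = 1/46 + 16074 = 739405/46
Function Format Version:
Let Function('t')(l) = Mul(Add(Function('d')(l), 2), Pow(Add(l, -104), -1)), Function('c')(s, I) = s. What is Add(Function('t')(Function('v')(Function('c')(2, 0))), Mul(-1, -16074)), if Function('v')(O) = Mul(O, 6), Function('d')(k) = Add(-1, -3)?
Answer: Rational(739405, 46) ≈ 16074.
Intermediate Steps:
Function('d')(k) = -4
Function('v')(O) = Mul(6, O)
Function('t')(l) = Mul(-2, Pow(Add(-104, l), -1)) (Function('t')(l) = Mul(Add(-4, 2), Pow(Add(l, -104), -1)) = Mul(-2, Pow(Add(-104, l), -1)))
Add(Function('t')(Function('v')(Function('c')(2, 0))), Mul(-1, -16074)) = Add(Mul(-2, Pow(Add(-104, Mul(6, 2)), -1)), Mul(-1, -16074)) = Add(Mul(-2, Pow(Add(-104, 12), -1)), 16074) = Add(Mul(-2, Pow(-92, -1)), 16074) = Add(Mul(-2, Rational(-1, 92)), 16074) = Add(Rational(1, 46), 16074) = Rational(739405, 46)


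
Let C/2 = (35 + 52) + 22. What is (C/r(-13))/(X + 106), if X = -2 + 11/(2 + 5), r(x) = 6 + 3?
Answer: 1526/6651 ≈ 0.22944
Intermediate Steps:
r(x) = 9
X = -3/7 (X = -2 + 11/7 = -3/7 ≈ -0.42857)
C = 218 (C = 2*((35 + 52) + 22) = 2*(87 + 22) = 2*109 = 218)
(C/r(-13))/(X + 106) = (218/9)/(-3/7 + 106) = (218*(⅑))/(739/7) = (7/739)*(218/9) = 1526/6651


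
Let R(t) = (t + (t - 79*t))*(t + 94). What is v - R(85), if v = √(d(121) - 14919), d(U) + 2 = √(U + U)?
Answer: 1171555 + √(-14921 + 11*√2) ≈ 1.1716e+6 + 122.09*I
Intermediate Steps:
d(U) = -2 + √2*√U (d(U) = -2 + √(U + U) = -2 + √(2*U) = -2 + √2*√U)
v = √(-14921 + 11*√2) (v = √((-2 + √2*√121) - 14919) = √((-2 + √2*11) - 14919) = √((-2 + 11*√2) - 14919) = √(-14921 + 11*√2) ≈ 122.09*I)
R(t) = -77*t*(94 + t) (R(t) = (t - 78*t)*(94 + t) = (-77*t)*(94 + t) = -77*t*(94 + t))
v - R(85) = √(-14921 + 11*√2) - (-77)*85*(94 + 85) = √(-14921 + 11*√2) - (-77)*85*179 = √(-14921 + 11*√2) - 1*(-1171555) = √(-14921 + 11*√2) + 1171555 = 1171555 + √(-14921 + 11*√2)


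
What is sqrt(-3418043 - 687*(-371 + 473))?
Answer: I*sqrt(3488117) ≈ 1867.7*I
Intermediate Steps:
sqrt(-3418043 - 687*(-371 + 473)) = sqrt(-3418043 - 687*102) = sqrt(-3418043 - 70074) = sqrt(-3488117) = I*sqrt(3488117)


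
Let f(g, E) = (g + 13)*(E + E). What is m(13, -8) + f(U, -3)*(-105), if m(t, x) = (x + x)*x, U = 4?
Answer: 10838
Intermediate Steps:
f(g, E) = 2*E*(13 + g) (f(g, E) = (13 + g)*(2*E) = 2*E*(13 + g))
m(t, x) = 2*x² (m(t, x) = (2*x)*x = 2*x²)
m(13, -8) + f(U, -3)*(-105) = 2*(-8)² + (2*(-3)*(13 + 4))*(-105) = 2*64 + (2*(-3)*17)*(-105) = 128 - 102*(-105) = 128 + 10710 = 10838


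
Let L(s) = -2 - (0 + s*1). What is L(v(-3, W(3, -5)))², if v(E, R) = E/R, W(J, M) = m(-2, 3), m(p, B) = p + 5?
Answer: 1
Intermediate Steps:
m(p, B) = 5 + p
W(J, M) = 3 (W(J, M) = 5 - 2 = 3)
L(s) = -2 - s (L(s) = -2 - (0 + s) = -2 - s)
L(v(-3, W(3, -5)))² = (-2 - (-3)/3)² = (-2 - 1*(-1))² = (-2 + 1)² = (-1)² = 1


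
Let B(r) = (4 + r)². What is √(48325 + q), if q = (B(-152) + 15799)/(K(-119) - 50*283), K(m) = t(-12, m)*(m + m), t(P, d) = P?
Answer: √6163642302018/11294 ≈ 219.82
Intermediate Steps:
K(m) = -24*m (K(m) = -12*(m + m) = -24*m)
q = -37703/11294 (q = ((4 - 152)² + 15799)/(-24*(-119) - 50*283) = ((-148)² + 15799)/(2856 - 14150) = (21904 + 15799)/(-11294) = 37703*(-1/11294) = -37703/11294 ≈ -3.3383)
√(48325 + q) = √(48325 - 37703/11294) = √(545744847/11294) = √6163642302018/11294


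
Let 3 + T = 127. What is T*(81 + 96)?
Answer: 21948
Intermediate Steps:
T = 124 (T = -3 + 127 = 124)
T*(81 + 96) = 124*(81 + 96) = 124*177 = 21948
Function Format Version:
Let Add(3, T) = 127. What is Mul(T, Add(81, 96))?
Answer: 21948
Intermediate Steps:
T = 124 (T = Add(-3, 127) = 124)
Mul(T, Add(81, 96)) = Mul(124, Add(81, 96)) = Mul(124, 177) = 21948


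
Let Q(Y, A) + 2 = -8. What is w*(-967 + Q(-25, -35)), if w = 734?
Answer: -717118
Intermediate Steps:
Q(Y, A) = -10 (Q(Y, A) = -2 - 8 = -10)
w*(-967 + Q(-25, -35)) = 734*(-967 - 10) = 734*(-977) = -717118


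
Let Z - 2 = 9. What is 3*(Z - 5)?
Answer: 18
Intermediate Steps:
Z = 11 (Z = 2 + 9 = 11)
3*(Z - 5) = 3*(11 - 5) = 3*6 = 18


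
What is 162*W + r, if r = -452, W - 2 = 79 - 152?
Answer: -11954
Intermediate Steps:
W = -71 (W = 2 + (79 - 152) = 2 - 73 = -71)
162*W + r = 162*(-71) - 452 = -11502 - 452 = -11954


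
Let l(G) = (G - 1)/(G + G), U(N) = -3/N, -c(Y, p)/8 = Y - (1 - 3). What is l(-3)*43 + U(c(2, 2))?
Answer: 2761/96 ≈ 28.760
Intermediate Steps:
c(Y, p) = -16 - 8*Y (c(Y, p) = -8*(Y - (1 - 3)) = -8*(Y - 1*(-2)) = -8*(Y + 2) = -8*(2 + Y) = -16 - 8*Y)
l(G) = (-1 + G)/(2*G) (l(G) = (-1 + G)/((2*G)) = (-1 + G)*(1/(2*G)) = (-1 + G)/(2*G))
l(-3)*43 + U(c(2, 2)) = ((1/2)*(-1 - 3)/(-3))*43 - 3/(-16 - 8*2) = ((1/2)*(-1/3)*(-4))*43 - 3/(-16 - 16) = (2/3)*43 - 3/(-32) = 86/3 - 3*(-1/32) = 86/3 + 3/32 = 2761/96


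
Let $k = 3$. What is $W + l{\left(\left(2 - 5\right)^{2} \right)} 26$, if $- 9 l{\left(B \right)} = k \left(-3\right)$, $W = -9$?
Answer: $17$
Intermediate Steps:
$l{\left(B \right)} = 1$ ($l{\left(B \right)} = - \frac{3 \left(-3\right)}{9} = \left(- \frac{1}{9}\right) \left(-9\right) = 1$)
$W + l{\left(\left(2 - 5\right)^{2} \right)} 26 = -9 + 1 \cdot 26 = -9 + 26 = 17$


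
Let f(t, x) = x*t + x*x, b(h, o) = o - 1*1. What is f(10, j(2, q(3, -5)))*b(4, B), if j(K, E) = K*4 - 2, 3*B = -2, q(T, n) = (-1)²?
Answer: -160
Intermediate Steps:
q(T, n) = 1
B = -⅔ (B = (⅓)*(-2) = -⅔ ≈ -0.66667)
b(h, o) = -1 + o (b(h, o) = o - 1 = -1 + o)
j(K, E) = -2 + 4*K (j(K, E) = 4*K - 2 = -2 + 4*K)
f(t, x) = x² + t*x (f(t, x) = t*x + x² = x² + t*x)
f(10, j(2, q(3, -5)))*b(4, B) = ((-2 + 4*2)*(10 + (-2 + 4*2)))*(-1 - ⅔) = ((-2 + 8)*(10 + (-2 + 8)))*(-5/3) = (6*(10 + 6))*(-5/3) = (6*16)*(-5/3) = 96*(-5/3) = -160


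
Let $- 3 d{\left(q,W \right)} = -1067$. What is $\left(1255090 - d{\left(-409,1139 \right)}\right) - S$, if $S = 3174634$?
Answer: $- \frac{5759699}{3} \approx -1.9199 \cdot 10^{6}$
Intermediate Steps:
$d{\left(q,W \right)} = \frac{1067}{3}$ ($d{\left(q,W \right)} = \left(- \frac{1}{3}\right) \left(-1067\right) = \frac{1067}{3}$)
$\left(1255090 - d{\left(-409,1139 \right)}\right) - S = \left(1255090 - \frac{1067}{3}\right) - 3174634 = \frac{3764203}{3} - 3174634 = - \frac{5759699}{3}$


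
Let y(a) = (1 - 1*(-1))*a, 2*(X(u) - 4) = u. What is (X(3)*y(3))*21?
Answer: 693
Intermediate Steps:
X(u) = 4 + u/2
y(a) = 2*a (y(a) = (1 + 1)*a = 2*a)
(X(3)*y(3))*21 = ((4 + (½)*3)*(2*3))*21 = ((4 + 3/2)*6)*21 = ((11/2)*6)*21 = 33*21 = 693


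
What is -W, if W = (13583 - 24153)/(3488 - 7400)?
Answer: -5285/1956 ≈ -2.7019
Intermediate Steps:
W = 5285/1956 (W = -10570/(-3912) = -10570*(-1/3912) = 5285/1956 ≈ 2.7019)
-W = -1*5285/1956 = -5285/1956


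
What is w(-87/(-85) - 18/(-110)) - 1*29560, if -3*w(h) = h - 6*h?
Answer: -5527350/187 ≈ -29558.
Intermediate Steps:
w(h) = 5*h/3 (w(h) = -(h - 6*h)/3 = -(-5)*h/3 = 5*h/3)
w(-87/(-85) - 18/(-110)) - 1*29560 = 5*(-87/(-85) - 18/(-110))/3 - 1*29560 = 5*(-87*(-1/85) - 18*(-1/110))/3 - 29560 = 5*(87/85 + 9/55)/3 - 29560 = (5/3)*(222/187) - 29560 = 370/187 - 29560 = -5527350/187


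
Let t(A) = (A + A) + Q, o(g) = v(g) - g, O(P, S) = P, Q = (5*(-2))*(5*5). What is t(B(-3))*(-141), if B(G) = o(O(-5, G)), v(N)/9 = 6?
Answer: 18612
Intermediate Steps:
v(N) = 54 (v(N) = 9*6 = 54)
Q = -250 (Q = -10*25 = -250)
o(g) = 54 - g
B(G) = 59 (B(G) = 54 - 1*(-5) = 54 + 5 = 59)
t(A) = -250 + 2*A (t(A) = (A + A) - 250 = 2*A - 250 = -250 + 2*A)
t(B(-3))*(-141) = (-250 + 2*59)*(-141) = (-250 + 118)*(-141) = -132*(-141) = 18612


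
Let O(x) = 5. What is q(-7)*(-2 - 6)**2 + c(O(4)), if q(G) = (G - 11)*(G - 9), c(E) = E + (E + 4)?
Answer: 18446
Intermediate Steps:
c(E) = 4 + 2*E (c(E) = E + (4 + E) = 4 + 2*E)
q(G) = (-11 + G)*(-9 + G)
q(-7)*(-2 - 6)**2 + c(O(4)) = (99 + (-7)**2 - 20*(-7))*(-2 - 6)**2 + (4 + 2*5) = (99 + 49 + 140)*(-8)**2 + (4 + 10) = 288*64 + 14 = 18432 + 14 = 18446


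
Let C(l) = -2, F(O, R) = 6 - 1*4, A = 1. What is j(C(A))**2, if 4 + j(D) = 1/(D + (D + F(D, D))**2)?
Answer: 81/4 ≈ 20.250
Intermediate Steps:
F(O, R) = 2 (F(O, R) = 6 - 4 = 2)
j(D) = -4 + 1/(D + (2 + D)**2) (j(D) = -4 + 1/(D + (D + 2)**2) = -4 + 1/(D + (2 + D)**2))
j(C(A))**2 = ((1 - 4*(-2) - 4*(2 - 2)**2)/(-2 + (2 - 2)**2))**2 = ((1 + 8 - 4*0**2)/(-2 + 0**2))**2 = ((1 + 8 - 4*0)/(-2 + 0))**2 = ((1 + 8 + 0)/(-2))**2 = (-1/2*9)**2 = (-9/2)**2 = 81/4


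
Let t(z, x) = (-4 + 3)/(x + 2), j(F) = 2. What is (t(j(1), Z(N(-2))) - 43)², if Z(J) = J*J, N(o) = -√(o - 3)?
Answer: 16384/9 ≈ 1820.4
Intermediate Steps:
N(o) = -√(-3 + o)
Z(J) = J²
t(z, x) = -1/(2 + x)
(t(j(1), Z(N(-2))) - 43)² = (-1/(2 + (-√(-3 - 2))²) - 43)² = (-1/(2 + (-√(-5))²) - 43)² = (-1/(2 + (-I*√5)²) - 43)² = (-1/(2 - 5) - 43)² = (-1/(-3) - 43)² = (-1*(-⅓) - 43)² = (⅓ - 43)² = (-128/3)² = 16384/9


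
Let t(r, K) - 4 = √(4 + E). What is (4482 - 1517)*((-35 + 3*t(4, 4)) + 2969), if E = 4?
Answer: 8734890 + 17790*√2 ≈ 8.7600e+6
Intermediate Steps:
t(r, K) = 4 + 2*√2 (t(r, K) = 4 + √(4 + 4) = 4 + √8 = 4 + 2*√2)
(4482 - 1517)*((-35 + 3*t(4, 4)) + 2969) = (4482 - 1517)*((-35 + 3*(4 + 2*√2)) + 2969) = 2965*((-35 + (12 + 6*√2)) + 2969) = 2965*((-23 + 6*√2) + 2969) = 2965*(2946 + 6*√2) = 8734890 + 17790*√2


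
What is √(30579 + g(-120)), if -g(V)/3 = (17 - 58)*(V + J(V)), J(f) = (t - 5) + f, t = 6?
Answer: √1182 ≈ 34.380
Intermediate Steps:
J(f) = 1 + f (J(f) = (6 - 5) + f = 1 + f)
g(V) = 123 + 246*V (g(V) = -3*(17 - 58)*(V + (1 + V)) = -(-123)*(1 + 2*V) = -3*(-41 - 82*V) = 123 + 246*V)
√(30579 + g(-120)) = √(30579 + (123 + 246*(-120))) = √(30579 + (123 - 29520)) = √(30579 - 29397) = √1182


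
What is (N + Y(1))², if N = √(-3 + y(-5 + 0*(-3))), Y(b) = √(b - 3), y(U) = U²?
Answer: 20 + 4*I*√11 ≈ 20.0 + 13.266*I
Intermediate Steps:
Y(b) = √(-3 + b)
N = √22 (N = √(-3 + (-5 + 0*(-3))²) = √(-3 + (-5 + 0)²) = √(-3 + (-5)²) = √(-3 + 25) = √22 ≈ 4.6904)
(N + Y(1))² = (√22 + √(-3 + 1))² = (√22 + √(-2))² = (√22 + I*√2)²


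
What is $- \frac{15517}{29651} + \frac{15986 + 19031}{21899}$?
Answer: $\frac{698482284}{649327249} \approx 1.0757$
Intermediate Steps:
$- \frac{15517}{29651} + \frac{15986 + 19031}{21899} = \left(-15517\right) \frac{1}{29651} + 35017 \cdot \frac{1}{21899} = - \frac{15517}{29651} + \frac{35017}{21899} = \frac{698482284}{649327249}$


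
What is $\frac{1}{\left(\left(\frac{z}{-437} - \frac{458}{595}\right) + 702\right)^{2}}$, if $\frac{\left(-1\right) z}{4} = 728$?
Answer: $\frac{67607800225}{33879196804024576} \approx 1.9956 \cdot 10^{-6}$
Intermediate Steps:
$z = -2912$ ($z = \left(-4\right) 728 = -2912$)
$\frac{1}{\left(\left(\frac{z}{-437} - \frac{458}{595}\right) + 702\right)^{2}} = \frac{1}{\left(\left(- \frac{2912}{-437} - \frac{458}{595}\right) + 702\right)^{2}} = \frac{1}{\left(\left(\left(-2912\right) \left(- \frac{1}{437}\right) - \frac{458}{595}\right) + 702\right)^{2}} = \frac{1}{\left(\left(\frac{2912}{437} - \frac{458}{595}\right) + 702\right)^{2}} = \frac{1}{\left(\frac{1532494}{260015} + 702\right)^{2}} = \frac{1}{\left(\frac{184063024}{260015}\right)^{2}} = \frac{1}{\frac{33879196804024576}{67607800225}} = \frac{67607800225}{33879196804024576}$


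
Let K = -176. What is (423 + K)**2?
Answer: 61009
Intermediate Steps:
(423 + K)**2 = (423 - 176)**2 = 247**2 = 61009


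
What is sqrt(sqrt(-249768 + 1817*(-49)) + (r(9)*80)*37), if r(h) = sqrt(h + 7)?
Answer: sqrt(11840 + I*sqrt(338801)) ≈ 108.84 + 2.6738*I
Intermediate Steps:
r(h) = sqrt(7 + h)
sqrt(sqrt(-249768 + 1817*(-49)) + (r(9)*80)*37) = sqrt(sqrt(-249768 + 1817*(-49)) + (sqrt(7 + 9)*80)*37) = sqrt(sqrt(-249768 - 89033) + (sqrt(16)*80)*37) = sqrt(sqrt(-338801) + (4*80)*37) = sqrt(I*sqrt(338801) + 320*37) = sqrt(I*sqrt(338801) + 11840) = sqrt(11840 + I*sqrt(338801))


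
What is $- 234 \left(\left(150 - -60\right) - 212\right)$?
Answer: $468$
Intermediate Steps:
$- 234 \left(\left(150 - -60\right) - 212\right) = - 234 \left(\left(150 + 60\right) - 212\right) = - 234 \left(210 - 212\right) = \left(-234\right) \left(-2\right) = 468$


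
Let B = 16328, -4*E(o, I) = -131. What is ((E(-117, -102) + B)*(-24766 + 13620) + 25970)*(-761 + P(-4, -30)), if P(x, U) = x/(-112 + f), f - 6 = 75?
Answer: 8601280211713/62 ≈ 1.3873e+11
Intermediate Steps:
f = 81 (f = 6 + 75 = 81)
E(o, I) = 131/4 (E(o, I) = -¼*(-131) = 131/4)
P(x, U) = -x/31 (P(x, U) = x/(-112 + 81) = x/(-31) = -x/31)
((E(-117, -102) + B)*(-24766 + 13620) + 25970)*(-761 + P(-4, -30)) = ((131/4 + 16328)*(-24766 + 13620) + 25970)*(-761 - 1/31*(-4)) = ((65443/4)*(-11146) + 25970)*(-761 + 4/31) = (-364713839/2 + 25970)*(-23587/31) = -364661899/2*(-23587/31) = 8601280211713/62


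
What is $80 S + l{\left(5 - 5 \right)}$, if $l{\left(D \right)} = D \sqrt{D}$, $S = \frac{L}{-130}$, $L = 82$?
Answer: $- \frac{656}{13} \approx -50.462$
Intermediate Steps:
$S = - \frac{41}{65}$ ($S = \frac{82}{-130} = 82 \left(- \frac{1}{130}\right) = - \frac{41}{65} \approx -0.63077$)
$l{\left(D \right)} = D^{\frac{3}{2}}$
$80 S + l{\left(5 - 5 \right)} = 80 \left(- \frac{41}{65}\right) + \left(5 - 5\right)^{\frac{3}{2}} = - \frac{656}{13} + \left(5 - 5\right)^{\frac{3}{2}} = - \frac{656}{13} + 0^{\frac{3}{2}} = - \frac{656}{13} + 0 = - \frac{656}{13}$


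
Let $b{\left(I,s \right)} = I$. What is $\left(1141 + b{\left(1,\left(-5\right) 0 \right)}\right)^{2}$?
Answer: $1304164$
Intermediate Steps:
$\left(1141 + b{\left(1,\left(-5\right) 0 \right)}\right)^{2} = \left(1141 + 1\right)^{2} = 1142^{2} = 1304164$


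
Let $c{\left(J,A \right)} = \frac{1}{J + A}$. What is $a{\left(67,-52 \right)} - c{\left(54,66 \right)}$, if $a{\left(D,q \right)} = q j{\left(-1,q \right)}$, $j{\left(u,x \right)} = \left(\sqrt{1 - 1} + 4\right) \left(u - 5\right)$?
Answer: $\frac{149759}{120} \approx 1248.0$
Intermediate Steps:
$c{\left(J,A \right)} = \frac{1}{A + J}$
$j{\left(u,x \right)} = -20 + 4 u$ ($j{\left(u,x \right)} = \left(\sqrt{0} + 4\right) \left(-5 + u\right) = \left(0 + 4\right) \left(-5 + u\right) = 4 \left(-5 + u\right) = -20 + 4 u$)
$a{\left(D,q \right)} = - 24 q$ ($a{\left(D,q \right)} = q \left(-20 + 4 \left(-1\right)\right) = q \left(-20 - 4\right) = q \left(-24\right) = - 24 q$)
$a{\left(67,-52 \right)} - c{\left(54,66 \right)} = \left(-24\right) \left(-52\right) - \frac{1}{66 + 54} = 1248 - \frac{1}{120} = \frac{149759}{120}$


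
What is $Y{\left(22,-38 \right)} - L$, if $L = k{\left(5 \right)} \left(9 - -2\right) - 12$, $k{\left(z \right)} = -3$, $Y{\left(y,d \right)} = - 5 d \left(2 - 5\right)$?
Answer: $-525$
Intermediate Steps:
$Y{\left(y,d \right)} = 15 d$ ($Y{\left(y,d \right)} = - 5 d \left(-3\right) = 15 d$)
$L = -45$ ($L = - 3 \left(9 - -2\right) - 12 = - 3 \left(9 + 2\right) - 12 = \left(-3\right) 11 - 12 = -33 - 12 = -45$)
$Y{\left(22,-38 \right)} - L = 15 \left(-38\right) - -45 = -570 + 45 = -525$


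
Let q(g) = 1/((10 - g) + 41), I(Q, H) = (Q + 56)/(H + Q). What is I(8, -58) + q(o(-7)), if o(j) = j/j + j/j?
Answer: -1543/1225 ≈ -1.2596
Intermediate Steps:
I(Q, H) = (56 + Q)/(H + Q)
o(j) = 2 (o(j) = 1 + 1 = 2)
q(g) = 1/(51 - g)
I(8, -58) + q(o(-7)) = (56 + 8)/(-58 + 8) - 1/(-51 + 2) = 64/(-50) - 1/(-49) = -1/50*64 - 1*(-1/49) = -32/25 + 1/49 = -1543/1225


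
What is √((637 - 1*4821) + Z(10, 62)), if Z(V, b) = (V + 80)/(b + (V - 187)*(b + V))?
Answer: I*√168231733049/6341 ≈ 64.684*I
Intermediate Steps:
Z(V, b) = (80 + V)/(b + (-187 + V)*(V + b))
√((637 - 1*4821) + Z(10, 62)) = √((637 - 1*4821) + (80 + 10)/(10² - 187*10 - 186*62 + 10*62)) = √((637 - 4821) + 90/(100 - 1870 - 11532 + 620)) = √(-4184 + 90/(-12682)) = √(-4184 - 1/12682*90) = √(-4184 - 45/6341) = √(-26530789/6341) = I*√168231733049/6341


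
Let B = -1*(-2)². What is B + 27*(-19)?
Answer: -517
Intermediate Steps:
B = -4 (B = -1*4 = -4)
B + 27*(-19) = -4 + 27*(-19) = -4 - 513 = -517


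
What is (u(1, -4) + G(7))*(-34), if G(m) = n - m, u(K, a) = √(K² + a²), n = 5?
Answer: 68 - 34*√17 ≈ -72.186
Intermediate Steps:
G(m) = 5 - m
(u(1, -4) + G(7))*(-34) = (√(1² + (-4)²) + (5 - 1*7))*(-34) = (√(1 + 16) + (5 - 7))*(-34) = (√17 - 2)*(-34) = (-2 + √17)*(-34) = 68 - 34*√17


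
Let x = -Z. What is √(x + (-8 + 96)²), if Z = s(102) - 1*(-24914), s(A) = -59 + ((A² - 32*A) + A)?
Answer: 7*I*√497 ≈ 156.05*I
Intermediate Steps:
s(A) = -59 + A² - 31*A (s(A) = -59 + (A² - 31*A) = -59 + A² - 31*A)
Z = 32097 (Z = (-59 + 102² - 31*102) - 1*(-24914) = (-59 + 10404 - 3162) + 24914 = 7183 + 24914 = 32097)
x = -32097 (x = -1*32097 = -32097)
√(x + (-8 + 96)²) = √(-32097 + (-8 + 96)²) = √(-32097 + 88²) = √(-32097 + 7744) = √(-24353) = 7*I*√497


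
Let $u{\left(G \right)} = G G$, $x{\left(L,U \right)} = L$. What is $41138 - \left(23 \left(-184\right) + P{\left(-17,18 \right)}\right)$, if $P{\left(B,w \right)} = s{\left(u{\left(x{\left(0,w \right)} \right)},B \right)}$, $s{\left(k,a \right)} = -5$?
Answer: $45375$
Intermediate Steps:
$u{\left(G \right)} = G^{2}$
$P{\left(B,w \right)} = -5$
$41138 - \left(23 \left(-184\right) + P{\left(-17,18 \right)}\right) = 41138 - \left(23 \left(-184\right) - 5\right) = 41138 - \left(-4232 - 5\right) = 41138 - -4237 = 41138 + 4237 = 45375$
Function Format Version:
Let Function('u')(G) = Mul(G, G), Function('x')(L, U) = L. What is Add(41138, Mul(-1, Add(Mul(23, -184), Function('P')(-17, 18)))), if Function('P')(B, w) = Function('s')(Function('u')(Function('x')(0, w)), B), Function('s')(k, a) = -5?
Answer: 45375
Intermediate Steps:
Function('u')(G) = Pow(G, 2)
Function('P')(B, w) = -5
Add(41138, Mul(-1, Add(Mul(23, -184), Function('P')(-17, 18)))) = Add(41138, Mul(-1, Add(Mul(23, -184), -5))) = Add(41138, Mul(-1, Add(-4232, -5))) = Add(41138, Mul(-1, -4237)) = Add(41138, 4237) = 45375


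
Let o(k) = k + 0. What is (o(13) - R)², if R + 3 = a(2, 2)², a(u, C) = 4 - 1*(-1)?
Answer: 81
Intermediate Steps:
a(u, C) = 5 (a(u, C) = 4 + 1 = 5)
o(k) = k
R = 22 (R = -3 + 5² = -3 + 25 = 22)
(o(13) - R)² = (13 - 1*22)² = (13 - 22)² = (-9)² = 81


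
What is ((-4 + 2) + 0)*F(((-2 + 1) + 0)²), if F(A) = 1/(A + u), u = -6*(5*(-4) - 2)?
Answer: -2/133 ≈ -0.015038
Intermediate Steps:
u = 132 (u = -6*(-20 - 2) = -6*(-22) = 132)
F(A) = 1/(132 + A) (F(A) = 1/(A + 132) = 1/(132 + A))
((-4 + 2) + 0)*F(((-2 + 1) + 0)²) = ((-4 + 2) + 0)/(132 + ((-2 + 1) + 0)²) = (-2 + 0)/(132 + (-1 + 0)²) = -2/(132 + (-1)²) = -2/(132 + 1) = -2/133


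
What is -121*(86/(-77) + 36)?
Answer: -29546/7 ≈ -4220.9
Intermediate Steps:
-121*(86/(-77) + 36) = -121*(86*(-1/77) + 36) = -121*(-86/77 + 36) = -121*2686/77 = -29546/7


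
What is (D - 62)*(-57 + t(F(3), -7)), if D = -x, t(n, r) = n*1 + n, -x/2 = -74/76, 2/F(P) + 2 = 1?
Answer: 74115/19 ≈ 3900.8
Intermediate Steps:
F(P) = -2 (F(P) = 2/(-2 + 1) = 2/(-1) = 2*(-1) = -2)
x = 37/19 (x = -(-148)/76 = -2*(-37/38) = 37/19 ≈ 1.9474)
t(n, r) = 2*n (t(n, r) = n + n = 2*n)
D = -37/19 (D = -1*37/19 = -37/19 ≈ -1.9474)
(D - 62)*(-57 + t(F(3), -7)) = (-37/19 - 62)*(-57 + 2*(-2)) = -1215*(-57 - 4)/19 = -1215/19*(-61) = 74115/19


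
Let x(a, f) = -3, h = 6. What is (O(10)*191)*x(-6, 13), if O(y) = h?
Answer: -3438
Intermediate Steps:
O(y) = 6
(O(10)*191)*x(-6, 13) = (6*191)*(-3) = 1146*(-3) = -3438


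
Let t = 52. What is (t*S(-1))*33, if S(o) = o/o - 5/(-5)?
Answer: 3432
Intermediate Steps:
S(o) = 2 (S(o) = 1 - 5*(-1/5) = 1 + 1 = 2)
(t*S(-1))*33 = (52*2)*33 = 104*33 = 3432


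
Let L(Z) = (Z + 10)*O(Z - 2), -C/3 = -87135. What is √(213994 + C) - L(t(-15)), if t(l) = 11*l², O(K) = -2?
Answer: 4970 + √475399 ≈ 5659.5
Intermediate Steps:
C = 261405 (C = -3*(-87135) = 261405)
L(Z) = -20 - 2*Z (L(Z) = (Z + 10)*(-2) = (10 + Z)*(-2) = -20 - 2*Z)
√(213994 + C) - L(t(-15)) = √(213994 + 261405) - (-20 - 22*(-15)²) = √475399 - (-20 - 22*225) = √475399 - (-20 - 2*2475) = √475399 - (-20 - 4950) = √475399 - 1*(-4970) = √475399 + 4970 = 4970 + √475399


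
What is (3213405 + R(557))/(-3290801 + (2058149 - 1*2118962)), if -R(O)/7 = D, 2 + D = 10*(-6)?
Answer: -3213839/3351614 ≈ -0.95889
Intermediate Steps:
D = -62 (D = -2 + 10*(-6) = -2 - 60 = -62)
R(O) = 434 (R(O) = -7*(-62) = 434)
(3213405 + R(557))/(-3290801 + (2058149 - 1*2118962)) = (3213405 + 434)/(-3290801 + (2058149 - 1*2118962)) = 3213839/(-3290801 + (2058149 - 2118962)) = 3213839/(-3290801 - 60813) = 3213839/(-3351614) = 3213839*(-1/3351614) = -3213839/3351614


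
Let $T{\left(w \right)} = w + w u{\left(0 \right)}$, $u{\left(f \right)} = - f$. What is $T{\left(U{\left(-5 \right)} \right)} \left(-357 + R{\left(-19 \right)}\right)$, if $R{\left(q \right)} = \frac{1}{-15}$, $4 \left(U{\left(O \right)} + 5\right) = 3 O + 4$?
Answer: $\frac{41509}{15} \approx 2767.3$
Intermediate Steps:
$U{\left(O \right)} = -4 + \frac{3 O}{4}$ ($U{\left(O \right)} = -5 + \frac{3 O + 4}{4} = -5 + \frac{4 + 3 O}{4} = -5 + \left(1 + \frac{3 O}{4}\right) = -4 + \frac{3 O}{4}$)
$R{\left(q \right)} = - \frac{1}{15}$
$T{\left(w \right)} = w$ ($T{\left(w \right)} = w + w \left(\left(-1\right) 0\right) = w + w 0 = w + 0 = w$)
$T{\left(U{\left(-5 \right)} \right)} \left(-357 + R{\left(-19 \right)}\right) = \left(-4 + \frac{3}{4} \left(-5\right)\right) \left(-357 - \frac{1}{15}\right) = \left(-4 - \frac{15}{4}\right) \left(- \frac{5356}{15}\right) = \left(- \frac{31}{4}\right) \left(- \frac{5356}{15}\right) = \frac{41509}{15}$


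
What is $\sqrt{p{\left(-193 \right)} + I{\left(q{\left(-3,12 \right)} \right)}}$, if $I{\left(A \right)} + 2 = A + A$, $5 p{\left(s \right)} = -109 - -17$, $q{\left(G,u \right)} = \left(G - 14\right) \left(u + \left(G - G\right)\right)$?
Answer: $\frac{3 i \sqrt{1190}}{5} \approx 20.698 i$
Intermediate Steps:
$q{\left(G,u \right)} = u \left(-14 + G\right)$ ($q{\left(G,u \right)} = \left(-14 + G\right) \left(u + 0\right) = \left(-14 + G\right) u = u \left(-14 + G\right)$)
$p{\left(s \right)} = - \frac{92}{5}$ ($p{\left(s \right)} = \frac{-109 - -17}{5} = \frac{-109 + 17}{5} = \frac{1}{5} \left(-92\right) = - \frac{92}{5}$)
$I{\left(A \right)} = -2 + 2 A$ ($I{\left(A \right)} = -2 + \left(A + A\right) = -2 + 2 A$)
$\sqrt{p{\left(-193 \right)} + I{\left(q{\left(-3,12 \right)} \right)}} = \sqrt{- \frac{92}{5} + \left(-2 + 2 \cdot 12 \left(-14 - 3\right)\right)} = \sqrt{- \frac{92}{5} + \left(-2 + 2 \cdot 12 \left(-17\right)\right)} = \sqrt{- \frac{92}{5} + \left(-2 + 2 \left(-204\right)\right)} = \sqrt{- \frac{92}{5} - 410} = \sqrt{- \frac{2142}{5}} = \frac{3 i \sqrt{1190}}{5}$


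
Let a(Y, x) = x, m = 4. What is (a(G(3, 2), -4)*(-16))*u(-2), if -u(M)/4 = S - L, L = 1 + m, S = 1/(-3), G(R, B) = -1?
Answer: 4096/3 ≈ 1365.3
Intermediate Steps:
S = -1/3 ≈ -0.33333
L = 5 (L = 1 + 4 = 5)
u(M) = 64/3 (u(M) = -4*(-1/3 - 1*5) = -4*(-1/3 - 5) = -4*(-16/3) = 64/3)
(a(G(3, 2), -4)*(-16))*u(-2) = -4*(-16)*(64/3) = 64*(64/3) = 4096/3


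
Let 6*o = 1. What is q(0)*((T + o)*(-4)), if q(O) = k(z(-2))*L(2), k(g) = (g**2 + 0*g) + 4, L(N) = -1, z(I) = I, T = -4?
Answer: -368/3 ≈ -122.67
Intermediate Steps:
o = 1/6 (o = (1/6)*1 = 1/6 ≈ 0.16667)
k(g) = 4 + g**2 (k(g) = (g**2 + 0) + 4 = g**2 + 4 = 4 + g**2)
q(O) = -8 (q(O) = (4 + (-2)**2)*(-1) = (4 + 4)*(-1) = 8*(-1) = -8)
q(0)*((T + o)*(-4)) = -8*(-4 + 1/6)*(-4) = -(-92)*(-4)/3 = -8*46/3 = -368/3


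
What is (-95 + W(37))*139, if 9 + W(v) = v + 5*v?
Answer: 16402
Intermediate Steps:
W(v) = -9 + 6*v (W(v) = -9 + (v + 5*v) = -9 + 6*v)
(-95 + W(37))*139 = (-95 + (-9 + 6*37))*139 = (-95 + (-9 + 222))*139 = (-95 + 213)*139 = 118*139 = 16402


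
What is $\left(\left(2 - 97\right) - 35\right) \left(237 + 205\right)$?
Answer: $-57460$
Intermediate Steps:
$\left(\left(2 - 97\right) - 35\right) \left(237 + 205\right) = \left(-95 - 35\right) 442 = \left(-130\right) 442 = -57460$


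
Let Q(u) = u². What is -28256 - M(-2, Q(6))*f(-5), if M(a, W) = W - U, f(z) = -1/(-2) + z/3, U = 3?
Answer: -56435/2 ≈ -28218.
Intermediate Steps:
f(z) = ½ + z/3 (f(z) = -1*(-½) + z*(⅓) = ½ + z/3)
M(a, W) = -3 + W (M(a, W) = W - 1*3 = W - 3 = -3 + W)
-28256 - M(-2, Q(6))*f(-5) = -28256 - (-3 + 6²)*(½ + (⅓)*(-5)) = -28256 - (-3 + 36)*(½ - 5/3) = -28256 - 33*(-7)/6 = -28256 - 1*(-77/2) = -28256 + 77/2 = -56435/2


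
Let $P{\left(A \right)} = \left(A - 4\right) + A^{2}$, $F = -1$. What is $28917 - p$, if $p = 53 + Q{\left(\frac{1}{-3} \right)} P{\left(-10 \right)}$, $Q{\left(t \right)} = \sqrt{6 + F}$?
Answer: $28864 - 86 \sqrt{5} \approx 28672.0$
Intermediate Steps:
$Q{\left(t \right)} = \sqrt{5}$ ($Q{\left(t \right)} = \sqrt{6 - 1} = \sqrt{5}$)
$P{\left(A \right)} = -4 + A + A^{2}$ ($P{\left(A \right)} = \left(-4 + A\right) + A^{2} = -4 + A + A^{2}$)
$p = 53 + 86 \sqrt{5}$ ($p = 53 + \sqrt{5} \left(-4 - 10 + \left(-10\right)^{2}\right) = 53 + \sqrt{5} \left(-4 - 10 + 100\right) = 53 + \sqrt{5} \cdot 86 = 53 + 86 \sqrt{5} \approx 245.3$)
$28917 - p = 28917 - \left(53 + 86 \sqrt{5}\right) = 28864 - 86 \sqrt{5}$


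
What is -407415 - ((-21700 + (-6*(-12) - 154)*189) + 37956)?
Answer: -408173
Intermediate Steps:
-407415 - ((-21700 + (-6*(-12) - 154)*189) + 37956) = -407415 - ((-21700 + (72 - 154)*189) + 37956) = -407415 - ((-21700 - 82*189) + 37956) = -407415 - ((-21700 - 15498) + 37956) = -407415 - (-37198 + 37956) = -407415 - 1*758 = -407415 - 758 = -408173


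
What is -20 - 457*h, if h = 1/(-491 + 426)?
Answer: -843/65 ≈ -12.969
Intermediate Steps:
h = -1/65 (h = 1/(-65) = -1/65 ≈ -0.015385)
-20 - 457*h = -20 - 457*(-1/65) = -20 + 457/65 = -843/65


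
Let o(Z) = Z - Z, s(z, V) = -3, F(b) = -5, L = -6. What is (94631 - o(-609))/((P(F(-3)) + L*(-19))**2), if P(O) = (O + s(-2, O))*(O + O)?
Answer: 94631/37636 ≈ 2.5144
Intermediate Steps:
o(Z) = 0
P(O) = 2*O*(-3 + O) (P(O) = (O - 3)*(O + O) = (-3 + O)*(2*O) = 2*O*(-3 + O))
(94631 - o(-609))/((P(F(-3)) + L*(-19))**2) = (94631 - 1*0)/((2*(-5)*(-3 - 5) - 6*(-19))**2) = (94631 + 0)/((2*(-5)*(-8) + 114)**2) = 94631/((80 + 114)**2) = 94631/(194**2) = 94631/37636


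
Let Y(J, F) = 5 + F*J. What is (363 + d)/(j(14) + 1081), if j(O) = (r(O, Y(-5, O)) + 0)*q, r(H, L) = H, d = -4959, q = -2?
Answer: -1532/351 ≈ -4.3647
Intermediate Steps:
j(O) = -2*O (j(O) = (O + 0)*(-2) = O*(-2) = -2*O)
(363 + d)/(j(14) + 1081) = (363 - 4959)/(-2*14 + 1081) = -4596/(-28 + 1081) = -4596/1053 = -4596*1/1053 = -1532/351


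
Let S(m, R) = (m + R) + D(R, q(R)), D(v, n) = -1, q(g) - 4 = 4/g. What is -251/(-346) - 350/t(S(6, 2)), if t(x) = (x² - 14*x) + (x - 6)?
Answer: 33287/4152 ≈ 8.0171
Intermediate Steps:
q(g) = 4 + 4/g
S(m, R) = -1 + R + m (S(m, R) = (m + R) - 1 = (R + m) - 1 = -1 + R + m)
t(x) = -6 + x² - 13*x (t(x) = (x² - 14*x) + (-6 + x) = -6 + x² - 13*x)
-251/(-346) - 350/t(S(6, 2)) = -251/(-346) - 350/(-6 + (-1 + 2 + 6)² - 13*(-1 + 2 + 6)) = -251*(-1/346) - 350/(-6 + 7² - 13*7) = 251/346 - 350/(-6 + 49 - 91) = 251/346 - 350/(-48) = 251/346 - 350*(-1/48) = 251/346 + 175/24 = 33287/4152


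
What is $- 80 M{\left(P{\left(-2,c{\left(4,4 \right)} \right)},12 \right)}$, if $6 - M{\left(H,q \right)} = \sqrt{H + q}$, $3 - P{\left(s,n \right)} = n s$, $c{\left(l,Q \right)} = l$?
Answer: $-480 + 80 \sqrt{23} \approx -96.333$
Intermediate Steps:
$P{\left(s,n \right)} = 3 - n s$
$M{\left(H,q \right)} = 6 - \sqrt{H + q}$
$- 80 M{\left(P{\left(-2,c{\left(4,4 \right)} \right)},12 \right)} = - 80 \left(6 - \sqrt{\left(3 - 4 \left(-2\right)\right) + 12}\right) = - 80 \left(6 - \sqrt{\left(3 + 8\right) + 12}\right) = - 80 \left(6 - \sqrt{11 + 12}\right) = - 80 \left(6 - \sqrt{23}\right) = -480 + 80 \sqrt{23}$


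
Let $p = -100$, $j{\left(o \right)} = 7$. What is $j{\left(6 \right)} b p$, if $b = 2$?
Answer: $-1400$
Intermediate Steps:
$j{\left(6 \right)} b p = 7 \cdot 2 \left(-100\right) = 14 \left(-100\right) = -1400$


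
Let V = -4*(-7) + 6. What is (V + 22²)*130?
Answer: 67340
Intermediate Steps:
V = 34 (V = 28 + 6 = 34)
(V + 22²)*130 = (34 + 22²)*130 = (34 + 484)*130 = 518*130 = 67340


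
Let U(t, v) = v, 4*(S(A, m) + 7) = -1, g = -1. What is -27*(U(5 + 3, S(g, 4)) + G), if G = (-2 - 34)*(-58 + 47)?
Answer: -41985/4 ≈ -10496.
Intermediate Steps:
S(A, m) = -29/4 (S(A, m) = -7 + (¼)*(-1) = -7 - ¼ = -29/4)
G = 396 (G = -36*(-11) = 396)
-27*(U(5 + 3, S(g, 4)) + G) = -27*(-29/4 + 396) = -27*1555/4 = -41985/4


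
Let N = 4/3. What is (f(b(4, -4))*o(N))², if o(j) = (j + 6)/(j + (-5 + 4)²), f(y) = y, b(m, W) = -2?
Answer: 1936/49 ≈ 39.510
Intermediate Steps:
N = 4/3 (N = 4*(⅓) = 4/3 ≈ 1.3333)
o(j) = (6 + j)/(1 + j) (o(j) = (6 + j)/(j + (-1)²) = (6 + j)/(j + 1) = (6 + j)/(1 + j))
(f(b(4, -4))*o(N))² = (-2*(6 + 4/3)/(1 + 4/3))² = (-2*22/(7/3*3))² = (-6*22/(7*3))² = (-2*22/7)² = (-44/7)² = 1936/49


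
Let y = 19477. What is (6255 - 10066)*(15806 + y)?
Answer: -134463513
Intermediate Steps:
(6255 - 10066)*(15806 + y) = (6255 - 10066)*(15806 + 19477) = -3811*35283 = -134463513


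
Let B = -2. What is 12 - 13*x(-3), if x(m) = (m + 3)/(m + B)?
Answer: 12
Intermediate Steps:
x(m) = (3 + m)/(-2 + m) (x(m) = (m + 3)/(m - 2) = (3 + m)/(-2 + m))
12 - 13*x(-3) = 12 - 13*(3 - 3)/(-2 - 3) = 12 - 13*0/(-5) = 12 - (-13)*0/5 = 12 - 13*0 = 12 + 0 = 12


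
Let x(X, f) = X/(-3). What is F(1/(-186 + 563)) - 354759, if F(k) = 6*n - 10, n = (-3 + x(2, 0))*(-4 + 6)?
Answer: -354813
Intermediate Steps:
x(X, f) = -X/3 (x(X, f) = X*(-1/3) = -X/3)
n = -22/3 (n = (-3 - 1/3*2)*(-4 + 6) = (-3 - 2/3)*2 = -11/3*2 = -22/3 ≈ -7.3333)
F(k) = -54 (F(k) = 6*(-22/3) - 10 = -44 - 10 = -54)
F(1/(-186 + 563)) - 354759 = -54 - 354759 = -354813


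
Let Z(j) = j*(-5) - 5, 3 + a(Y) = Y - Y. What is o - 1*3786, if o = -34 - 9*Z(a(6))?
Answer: -3910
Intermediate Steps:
a(Y) = -3 (a(Y) = -3 + (Y - Y) = -3 + 0 = -3)
Z(j) = -5 - 5*j (Z(j) = -5*j - 5 = -5 - 5*j)
o = -124 (o = -34 - 9*(-5 - 5*(-3)) = -34 - 9*(-5 + 15) = -34 - 9*10 = -34 - 90 = -124)
o - 1*3786 = -124 - 1*3786 = -124 - 3786 = -3910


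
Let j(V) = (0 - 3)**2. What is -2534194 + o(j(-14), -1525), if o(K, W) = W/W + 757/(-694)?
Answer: -1758730699/694 ≈ -2.5342e+6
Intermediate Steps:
j(V) = 9 (j(V) = (-3)**2 = 9)
o(K, W) = -63/694 (o(K, W) = 1 + 757*(-1/694) = 1 - 757/694 = -63/694)
-2534194 + o(j(-14), -1525) = -2534194 - 63/694 = -1758730699/694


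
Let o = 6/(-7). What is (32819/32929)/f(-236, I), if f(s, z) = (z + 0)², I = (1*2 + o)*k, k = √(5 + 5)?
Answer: 1608131/21074560 ≈ 0.076307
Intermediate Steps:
k = √10 ≈ 3.1623
o = -6/7 (o = 6*(-⅐) = -6/7 ≈ -0.85714)
I = 8*√10/7 (I = (1*2 - 6/7)*√10 = (2 - 6/7)*√10 = 8*√10/7 ≈ 3.6140)
f(s, z) = z²
(32819/32929)/f(-236, I) = (32819/32929)/((8*√10/7)²) = (32819*(1/32929))/(640/49) = (32819/32929)*(49/640) = 1608131/21074560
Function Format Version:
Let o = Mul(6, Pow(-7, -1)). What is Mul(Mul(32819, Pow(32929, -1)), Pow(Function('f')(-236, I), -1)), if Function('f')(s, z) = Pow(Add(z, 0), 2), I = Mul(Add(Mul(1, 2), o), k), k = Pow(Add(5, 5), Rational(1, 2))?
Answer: Rational(1608131, 21074560) ≈ 0.076307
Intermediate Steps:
k = Pow(10, Rational(1, 2)) ≈ 3.1623
o = Rational(-6, 7) (o = Mul(6, Rational(-1, 7)) = Rational(-6, 7) ≈ -0.85714)
I = Mul(Rational(8, 7), Pow(10, Rational(1, 2))) (I = Mul(Add(Mul(1, 2), Rational(-6, 7)), Pow(10, Rational(1, 2))) = Mul(Add(2, Rational(-6, 7)), Pow(10, Rational(1, 2))) = Mul(Rational(8, 7), Pow(10, Rational(1, 2))) ≈ 3.6140)
Function('f')(s, z) = Pow(z, 2)
Mul(Mul(32819, Pow(32929, -1)), Pow(Function('f')(-236, I), -1)) = Mul(Mul(32819, Pow(32929, -1)), Pow(Pow(Mul(Rational(8, 7), Pow(10, Rational(1, 2))), 2), -1)) = Mul(Mul(32819, Rational(1, 32929)), Pow(Rational(640, 49), -1)) = Mul(Rational(32819, 32929), Rational(49, 640)) = Rational(1608131, 21074560)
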